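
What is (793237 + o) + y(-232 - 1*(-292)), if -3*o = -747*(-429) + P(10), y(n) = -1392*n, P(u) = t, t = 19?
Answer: 1808669/3 ≈ 6.0289e+5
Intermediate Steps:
P(u) = 19
o = -320482/3 (o = -(-747*(-429) + 19)/3 = -(320463 + 19)/3 = -1/3*320482 = -320482/3 ≈ -1.0683e+5)
(793237 + o) + y(-232 - 1*(-292)) = (793237 - 320482/3) - 1392*(-232 - 1*(-292)) = 2059229/3 - 1392*(-232 + 292) = 2059229/3 - 1392*60 = 2059229/3 - 83520 = 1808669/3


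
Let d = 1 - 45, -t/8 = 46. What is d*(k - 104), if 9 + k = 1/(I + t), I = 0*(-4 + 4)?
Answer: 457435/92 ≈ 4972.1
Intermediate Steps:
t = -368 (t = -8*46 = -368)
I = 0 (I = 0*0 = 0)
d = -44
k = -3313/368 (k = -9 + 1/(0 - 368) = -9 + 1/(-368) = -9 - 1/368 = -3313/368 ≈ -9.0027)
d*(k - 104) = -44*(-3313/368 - 104) = -44*(-41585/368) = 457435/92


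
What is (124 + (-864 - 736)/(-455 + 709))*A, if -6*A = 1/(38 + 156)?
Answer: -3737/36957 ≈ -0.10112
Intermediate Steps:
A = -1/1164 (A = -1/(6*(38 + 156)) = -⅙/194 = -⅙*1/194 = -1/1164 ≈ -0.00085911)
(124 + (-864 - 736)/(-455 + 709))*A = (124 + (-864 - 736)/(-455 + 709))*(-1/1164) = (124 - 1600/254)*(-1/1164) = (124 - 1600*1/254)*(-1/1164) = (124 - 800/127)*(-1/1164) = (14948/127)*(-1/1164) = -3737/36957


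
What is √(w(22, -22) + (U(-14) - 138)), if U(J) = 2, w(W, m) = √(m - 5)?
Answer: √(-136 + 3*I*√3) ≈ 0.2227 + 11.664*I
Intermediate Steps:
w(W, m) = √(-5 + m)
√(w(22, -22) + (U(-14) - 138)) = √(√(-5 - 22) + (2 - 138)) = √(√(-27) - 136) = √(3*I*√3 - 136) = √(-136 + 3*I*√3)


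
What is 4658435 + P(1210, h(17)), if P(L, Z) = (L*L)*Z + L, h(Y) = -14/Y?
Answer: 58716565/17 ≈ 3.4539e+6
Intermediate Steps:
P(L, Z) = L + Z*L² (P(L, Z) = L²*Z + L = Z*L² + L = L + Z*L²)
4658435 + P(1210, h(17)) = 4658435 + 1210*(1 + 1210*(-14/17)) = 4658435 + 1210*(1 - 16940/17) = 4658435 + 1210*(-16923/17) = 4658435 - 20476830/17 = 58716565/17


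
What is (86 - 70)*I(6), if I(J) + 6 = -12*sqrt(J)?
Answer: -96 - 192*sqrt(6) ≈ -566.30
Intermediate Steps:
I(J) = -6 - 12*sqrt(J)
(86 - 70)*I(6) = (86 - 70)*(-6 - 12*sqrt(6)) = 16*(-6 - 12*sqrt(6)) = -96 - 192*sqrt(6)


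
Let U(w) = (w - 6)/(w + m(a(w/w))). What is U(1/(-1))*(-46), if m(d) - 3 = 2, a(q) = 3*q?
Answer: 161/2 ≈ 80.500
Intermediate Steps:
m(d) = 5 (m(d) = 3 + 2 = 5)
U(w) = (-6 + w)/(5 + w) (U(w) = (w - 6)/(w + 5) = (-6 + w)/(5 + w))
U(1/(-1))*(-46) = ((-6 + 1/(-1))/(5 + 1/(-1)))*(-46) = ((-6 - 1)/(5 - 1))*(-46) = (-7/4)*(-46) = ((¼)*(-7))*(-46) = -7/4*(-46) = 161/2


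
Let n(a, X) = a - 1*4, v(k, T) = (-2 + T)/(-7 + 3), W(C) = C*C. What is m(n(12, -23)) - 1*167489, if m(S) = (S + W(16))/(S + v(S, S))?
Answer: -2176829/13 ≈ -1.6745e+5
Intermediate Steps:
W(C) = C²
v(k, T) = ½ - T/4 (v(k, T) = (-2 + T)/(-4) = (-2 + T)*(-¼) = ½ - T/4)
n(a, X) = -4 + a (n(a, X) = a - 4 = -4 + a)
m(S) = (256 + S)/(½ + 3*S/4) (m(S) = (S + 16²)/(S + (½ - S/4)) = (S + 256)/(½ + 3*S/4) = (256 + S)/(½ + 3*S/4))
m(n(12, -23)) - 1*167489 = 4*(256 + (-4 + 12))/(2 + 3*(-4 + 12)) - 1*167489 = 4*(256 + 8)/(2 + 3*8) - 167489 = 4*264/(2 + 24) - 167489 = 4*264/26 - 167489 = 4*(1/26)*264 - 167489 = 528/13 - 167489 = -2176829/13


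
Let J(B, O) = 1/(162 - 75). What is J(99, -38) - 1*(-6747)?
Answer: 586990/87 ≈ 6747.0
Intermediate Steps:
J(B, O) = 1/87
J(99, -38) - 1*(-6747) = 1/87 - 1*(-6747) = 1/87 + 6747 = 586990/87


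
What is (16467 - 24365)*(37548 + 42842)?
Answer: -634920220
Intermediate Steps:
(16467 - 24365)*(37548 + 42842) = -7898*80390 = -634920220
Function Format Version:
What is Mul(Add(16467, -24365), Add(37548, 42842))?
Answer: -634920220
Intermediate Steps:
Mul(Add(16467, -24365), Add(37548, 42842)) = Mul(-7898, 80390) = -634920220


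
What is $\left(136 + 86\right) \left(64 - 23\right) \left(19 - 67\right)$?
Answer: $-436896$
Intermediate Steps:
$\left(136 + 86\right) \left(64 - 23\right) \left(19 - 67\right) = 222 \cdot 41 \left(-48\right) = 222 \left(-1968\right) = -436896$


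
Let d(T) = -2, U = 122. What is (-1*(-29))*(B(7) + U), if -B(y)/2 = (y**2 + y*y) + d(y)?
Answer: -2030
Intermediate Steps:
B(y) = 4 - 4*y**2 (B(y) = -2*((y**2 + y*y) - 2) = -2*((y**2 + y**2) - 2) = -2*(2*y**2 - 2) = -2*(-2 + 2*y**2) = 4 - 4*y**2)
(-1*(-29))*(B(7) + U) = (-1*(-29))*((4 - 4*7**2) + 122) = 29*((4 - 4*49) + 122) = 29*((4 - 196) + 122) = 29*(-192 + 122) = 29*(-70) = -2030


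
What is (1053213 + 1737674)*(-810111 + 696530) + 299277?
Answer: -316991437070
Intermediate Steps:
(1053213 + 1737674)*(-810111 + 696530) + 299277 = 2790887*(-113581) + 299277 = -316991736347 + 299277 = -316991437070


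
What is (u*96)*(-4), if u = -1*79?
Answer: 30336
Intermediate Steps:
u = -79
(u*96)*(-4) = -79*96*(-4) = -7584*(-4) = 30336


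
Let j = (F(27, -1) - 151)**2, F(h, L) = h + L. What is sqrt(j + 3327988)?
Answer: 7*sqrt(68237) ≈ 1828.6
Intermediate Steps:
F(h, L) = L + h
j = 15625 (j = ((-1 + 27) - 151)**2 = (26 - 151)**2 = (-125)**2 = 15625)
sqrt(j + 3327988) = sqrt(15625 + 3327988) = sqrt(3343613) = 7*sqrt(68237)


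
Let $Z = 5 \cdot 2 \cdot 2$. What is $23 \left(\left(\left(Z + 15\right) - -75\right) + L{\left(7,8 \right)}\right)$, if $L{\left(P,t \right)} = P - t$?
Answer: $2507$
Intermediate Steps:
$Z = 20$ ($Z = 10 \cdot 2 = 20$)
$23 \left(\left(\left(Z + 15\right) - -75\right) + L{\left(7,8 \right)}\right) = 23 \left(\left(\left(20 + 15\right) - -75\right) + \left(7 - 8\right)\right) = 23 \left(\left(35 + 75\right) + \left(7 - 8\right)\right) = 23 \left(110 - 1\right) = 23 \cdot 109 = 2507$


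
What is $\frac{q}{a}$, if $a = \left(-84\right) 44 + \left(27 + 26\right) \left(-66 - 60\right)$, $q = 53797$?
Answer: $- \frac{53797}{10374} \approx -5.1858$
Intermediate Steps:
$a = -10374$ ($a = -3696 + 53 \left(-126\right) = -3696 - 6678 = -10374$)
$\frac{q}{a} = \frac{53797}{-10374} = 53797 \left(- \frac{1}{10374}\right) = - \frac{53797}{10374}$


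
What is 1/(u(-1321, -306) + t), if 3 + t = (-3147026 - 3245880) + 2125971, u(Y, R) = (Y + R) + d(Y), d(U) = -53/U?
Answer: -1321/5638774312 ≈ -2.3427e-7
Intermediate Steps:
u(Y, R) = R + Y - 53/Y (u(Y, R) = (Y + R) - 53/Y = (R + Y) - 53/Y = R + Y - 53/Y)
t = -4266938 (t = -3 + ((-3147026 - 3245880) + 2125971) = -3 + (-6392906 + 2125971) = -3 - 4266935 = -4266938)
1/(u(-1321, -306) + t) = 1/((-306 - 1321 - 53/(-1321)) - 4266938) = 1/((-306 - 1321 - 53*(-1/1321)) - 4266938) = 1/((-306 - 1321 + 53/1321) - 4266938) = 1/(-2149214/1321 - 4266938) = 1/(-5638774312/1321) = -1321/5638774312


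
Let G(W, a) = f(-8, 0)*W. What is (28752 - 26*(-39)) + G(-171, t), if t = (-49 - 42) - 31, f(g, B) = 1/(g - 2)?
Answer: 297831/10 ≈ 29783.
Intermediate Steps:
f(g, B) = 1/(-2 + g)
t = -122 (t = -91 - 31 = -122)
G(W, a) = -W/10 (G(W, a) = W/(-2 - 8) = W/(-10) = -W/10)
(28752 - 26*(-39)) + G(-171, t) = (28752 - 26*(-39)) - ⅒*(-171) = (28752 + 1014) + 171/10 = 29766 + 171/10 = 297831/10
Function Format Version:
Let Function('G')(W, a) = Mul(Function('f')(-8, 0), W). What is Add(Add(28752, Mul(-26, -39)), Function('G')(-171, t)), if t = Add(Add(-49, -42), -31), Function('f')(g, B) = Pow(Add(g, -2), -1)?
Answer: Rational(297831, 10) ≈ 29783.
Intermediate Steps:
Function('f')(g, B) = Pow(Add(-2, g), -1)
t = -122 (t = Add(-91, -31) = -122)
Function('G')(W, a) = Mul(Rational(-1, 10), W) (Function('G')(W, a) = Mul(Pow(Add(-2, -8), -1), W) = Mul(Pow(-10, -1), W) = Mul(Rational(-1, 10), W))
Add(Add(28752, Mul(-26, -39)), Function('G')(-171, t)) = Add(Add(28752, Mul(-26, -39)), Mul(Rational(-1, 10), -171)) = Add(Add(28752, 1014), Rational(171, 10)) = Add(29766, Rational(171, 10)) = Rational(297831, 10)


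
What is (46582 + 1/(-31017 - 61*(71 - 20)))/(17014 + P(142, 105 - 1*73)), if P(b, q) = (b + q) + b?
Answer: 317950099/118287648 ≈ 2.6879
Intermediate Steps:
P(b, q) = q + 2*b
(46582 + 1/(-31017 - 61*(71 - 20)))/(17014 + P(142, 105 - 1*73)) = (46582 + 1/(-31017 - 61*(71 - 20)))/(17014 + ((105 - 1*73) + 2*142)) = (46582 + 1/(-31017 - 61*51))/(17014 + ((105 - 73) + 284)) = (46582 + 1/(-31017 - 3111))/(17014 + (32 + 284)) = (46582 + 1/(-34128))/(17014 + 316) = (46582 - 1/34128)/17330 = (1589750495/34128)*(1/17330) = 317950099/118287648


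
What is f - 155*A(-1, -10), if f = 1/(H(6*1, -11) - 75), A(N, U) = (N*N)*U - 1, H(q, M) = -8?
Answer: 141514/83 ≈ 1705.0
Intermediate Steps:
A(N, U) = -1 + U*N**2 (A(N, U) = N**2*U - 1 = U*N**2 - 1 = -1 + U*N**2)
f = -1/83 (f = 1/(-8 - 75) = 1/(-83) = -1/83 ≈ -0.012048)
f - 155*A(-1, -10) = -1/83 - 155*(-1 - 10*(-1)**2) = -1/83 - 155*(-1 - 10*1) = -1/83 - 155*(-1 - 10) = -1/83 - 155*(-11) = -1/83 + 1705 = 141514/83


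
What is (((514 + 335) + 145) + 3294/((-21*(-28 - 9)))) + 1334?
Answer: 604050/259 ≈ 2332.2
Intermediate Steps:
(((514 + 335) + 145) + 3294/((-21*(-28 - 9)))) + 1334 = ((849 + 145) + 3294/((-21*(-37)))) + 1334 = (994 + 3294/777) + 1334 = (994 + 3294*(1/777)) + 1334 = (994 + 1098/259) + 1334 = 258544/259 + 1334 = 604050/259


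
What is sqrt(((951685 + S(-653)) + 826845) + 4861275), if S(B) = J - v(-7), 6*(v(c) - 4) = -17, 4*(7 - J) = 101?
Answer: sqrt(239032281)/6 ≈ 2576.8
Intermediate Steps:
J = -73/4 (J = 7 - 1/4*101 = 7 - 101/4 = -73/4 ≈ -18.250)
v(c) = 7/6 (v(c) = 4 + (1/6)*(-17) = 4 - 17/6 = 7/6)
S(B) = -233/12 (S(B) = -73/4 - 1*7/6 = -73/4 - 7/6 = -233/12)
sqrt(((951685 + S(-653)) + 826845) + 4861275) = sqrt(((951685 - 233/12) + 826845) + 4861275) = sqrt((11419987/12 + 826845) + 4861275) = sqrt(21342127/12 + 4861275) = sqrt(79677427/12) = sqrt(239032281)/6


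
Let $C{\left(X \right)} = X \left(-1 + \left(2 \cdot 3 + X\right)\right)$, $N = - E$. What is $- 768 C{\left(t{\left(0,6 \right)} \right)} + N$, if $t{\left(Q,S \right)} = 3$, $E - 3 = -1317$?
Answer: $-17118$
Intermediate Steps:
$E = -1314$ ($E = 3 - 1317 = -1314$)
$N = 1314$ ($N = \left(-1\right) \left(-1314\right) = 1314$)
$C{\left(X \right)} = X \left(5 + X\right)$ ($C{\left(X \right)} = X \left(-1 + \left(6 + X\right)\right) = X \left(5 + X\right)$)
$- 768 C{\left(t{\left(0,6 \right)} \right)} + N = - 768 \cdot 3 \left(5 + 3\right) + 1314 = - 768 \cdot 3 \cdot 8 + 1314 = \left(-768\right) 24 + 1314 = -18432 + 1314 = -17118$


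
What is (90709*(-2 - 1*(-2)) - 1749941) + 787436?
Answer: -962505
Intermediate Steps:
(90709*(-2 - 1*(-2)) - 1749941) + 787436 = (90709*(-2 + 2) - 1749941) + 787436 = (90709*0 - 1749941) + 787436 = (0 - 1749941) + 787436 = -1749941 + 787436 = -962505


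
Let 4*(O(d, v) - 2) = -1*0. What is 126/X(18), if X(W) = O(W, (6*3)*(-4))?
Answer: 63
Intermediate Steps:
O(d, v) = 2 (O(d, v) = 2 + (-1*0)/4 = 2 + (¼)*0 = 2 + 0 = 2)
X(W) = 2
126/X(18) = 126/2 = 126*(½) = 63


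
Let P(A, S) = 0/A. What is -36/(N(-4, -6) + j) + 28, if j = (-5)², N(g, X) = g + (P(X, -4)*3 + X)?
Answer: 128/5 ≈ 25.600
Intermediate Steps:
P(A, S) = 0
N(g, X) = X + g (N(g, X) = g + (0*3 + X) = g + (0 + X) = g + X = X + g)
j = 25
-36/(N(-4, -6) + j) + 28 = -36/((-6 - 4) + 25) + 28 = -36/(-10 + 25) + 28 = -36/15 + 28 = -36*1/15 + 28 = -12/5 + 28 = 128/5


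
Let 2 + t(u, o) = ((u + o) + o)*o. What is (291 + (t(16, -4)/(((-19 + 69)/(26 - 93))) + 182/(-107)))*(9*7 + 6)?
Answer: 61806612/2675 ≈ 23105.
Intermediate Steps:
t(u, o) = -2 + o*(u + 2*o) (t(u, o) = -2 + ((u + o) + o)*o = -2 + ((o + u) + o)*o = -2 + (u + 2*o)*o = -2 + o*(u + 2*o))
(291 + (t(16, -4)/(((-19 + 69)/(26 - 93))) + 182/(-107)))*(9*7 + 6) = (291 + ((-2 + 2*(-4)² - 4*16)/(((-19 + 69)/(26 - 93))) + 182/(-107)))*(9*7 + 6) = (291 + ((-2 + 2*16 - 64)/((50/(-67))) + 182*(-1/107)))*(63 + 6) = (291 + ((-2 + 32 - 64)/((50*(-1/67))) - 182/107))*69 = (291 + (-34/(-50/67) - 182/107))*69 = (291 + (-34*(-67/50) - 182/107))*69 = (291 + (1139/25 - 182/107))*69 = (291 + 117323/2675)*69 = (895748/2675)*69 = 61806612/2675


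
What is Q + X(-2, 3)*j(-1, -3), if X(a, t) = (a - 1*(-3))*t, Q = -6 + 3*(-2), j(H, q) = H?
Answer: -15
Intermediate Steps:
Q = -12 (Q = -6 - 6 = -12)
X(a, t) = t*(3 + a) (X(a, t) = (a + 3)*t = (3 + a)*t = t*(3 + a))
Q + X(-2, 3)*j(-1, -3) = -12 + (3*(3 - 2))*(-1) = -12 + (3*1)*(-1) = -12 + 3*(-1) = -12 - 3 = -15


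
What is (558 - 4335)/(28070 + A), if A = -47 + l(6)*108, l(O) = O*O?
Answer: -1259/10637 ≈ -0.11836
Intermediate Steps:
l(O) = O²
A = 3841 (A = -47 + 6²*108 = -47 + 36*108 = -47 + 3888 = 3841)
(558 - 4335)/(28070 + A) = (558 - 4335)/(28070 + 3841) = -3777/31911 = -3777*1/31911 = -1259/10637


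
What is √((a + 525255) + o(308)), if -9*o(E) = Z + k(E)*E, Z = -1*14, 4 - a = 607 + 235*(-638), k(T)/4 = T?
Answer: 2*√1422949/3 ≈ 795.25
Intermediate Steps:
k(T) = 4*T
a = 149327 (a = 4 - (607 + 235*(-638)) = 4 - (607 - 149930) = 4 - 1*(-149323) = 4 + 149323 = 149327)
Z = -14
o(E) = 14/9 - 4*E²/9 (o(E) = -(-14 + (4*E)*E)/9 = -(-14 + 4*E²)/9 = 14/9 - 4*E²/9)
√((a + 525255) + o(308)) = √((149327 + 525255) + (14/9 - 4/9*308²)) = √(674582 + (14/9 - 4/9*94864)) = √(674582 + (14/9 - 379456/9)) = √(674582 - 379442/9) = √(5691796/9) = 2*√1422949/3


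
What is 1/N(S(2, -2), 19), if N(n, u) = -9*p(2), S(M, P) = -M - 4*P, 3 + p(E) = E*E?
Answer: -⅑ ≈ -0.11111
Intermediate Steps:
p(E) = -3 + E² (p(E) = -3 + E*E = -3 + E²)
N(n, u) = -9 (N(n, u) = -9*(-3 + 2²) = -9*(-3 + 4) = -9*1 = -9)
1/N(S(2, -2), 19) = 1/(-9) = -⅑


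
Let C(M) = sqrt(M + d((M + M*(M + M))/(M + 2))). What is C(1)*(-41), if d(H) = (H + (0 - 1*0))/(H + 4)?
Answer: -41*sqrt(30)/5 ≈ -44.913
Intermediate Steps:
d(H) = H/(4 + H) (d(H) = (H + (0 + 0))/(4 + H) = (H + 0)/(4 + H) = H/(4 + H))
C(M) = sqrt(M + (M + 2*M**2)/((2 + M)*(4 + (M + 2*M**2)/(2 + M)))) (C(M) = sqrt(M + ((M + M*(M + M))/(M + 2))/(4 + (M + M*(M + M))/(M + 2))) = sqrt(M + ((M + M*(2*M))/(2 + M))/(4 + (M + M*(2*M))/(2 + M))) = sqrt(M + ((M + 2*M**2)/(2 + M))/(4 + (M + 2*M**2)/(2 + M))) = sqrt(M + (M + 2*M**2)/((2 + M)*(4 + (M + 2*M**2)/(2 + M)))))
C(1)*(-41) = sqrt(1*(9 + 2*1**2 + 7*1)/(8 + 2*1**2 + 5*1))*(-41) = sqrt(1*(9 + 2*1 + 7)/(8 + 2*1 + 5))*(-41) = sqrt(1*(9 + 2 + 7)/(8 + 2 + 5))*(-41) = sqrt(1*18/15)*(-41) = sqrt(1*(1/15)*18)*(-41) = sqrt(6/5)*(-41) = (sqrt(30)/5)*(-41) = -41*sqrt(30)/5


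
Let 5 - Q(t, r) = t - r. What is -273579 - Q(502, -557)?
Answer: -272525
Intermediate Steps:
Q(t, r) = 5 + r - t (Q(t, r) = 5 - (t - r) = 5 + (r - t) = 5 + r - t)
-273579 - Q(502, -557) = -273579 - (5 - 557 - 1*502) = -273579 - (5 - 557 - 502) = -273579 - 1*(-1054) = -273579 + 1054 = -272525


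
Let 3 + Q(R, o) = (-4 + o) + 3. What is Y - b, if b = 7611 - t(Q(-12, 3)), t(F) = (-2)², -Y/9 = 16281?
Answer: -154136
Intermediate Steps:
Y = -146529 (Y = -9*16281 = -146529)
Q(R, o) = -4 + o (Q(R, o) = -3 + ((-4 + o) + 3) = -3 + (-1 + o) = -4 + o)
t(F) = 4
b = 7607 (b = 7611 - 1*4 = 7611 - 4 = 7607)
Y - b = -146529 - 1*7607 = -146529 - 7607 = -154136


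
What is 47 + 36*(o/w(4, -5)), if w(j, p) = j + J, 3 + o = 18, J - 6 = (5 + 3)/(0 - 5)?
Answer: 779/7 ≈ 111.29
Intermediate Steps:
J = 22/5 (J = 6 + (5 + 3)/(0 - 5) = 6 + 8/(-5) = 6 + 8*(-1/5) = 6 - 8/5 = 22/5 ≈ 4.4000)
o = 15 (o = -3 + 18 = 15)
w(j, p) = 22/5 + j (w(j, p) = j + 22/5 = 22/5 + j)
47 + 36*(o/w(4, -5)) = 47 + 36*(15/(22/5 + 4)) = 47 + 36*(15/(42/5)) = 47 + 36*(15*(5/42)) = 47 + 36*(25/14) = 47 + 450/7 = 779/7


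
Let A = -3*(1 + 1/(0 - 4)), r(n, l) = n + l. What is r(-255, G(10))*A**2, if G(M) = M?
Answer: -19845/16 ≈ -1240.3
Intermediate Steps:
r(n, l) = l + n
A = -9/4 (A = -3*(1 + 1/(-4)) = -3*(1 - 1/4) = -3*3/4 = -9/4 ≈ -2.2500)
r(-255, G(10))*A**2 = (10 - 255)*(-9/4)**2 = -245*81/16 = -19845/16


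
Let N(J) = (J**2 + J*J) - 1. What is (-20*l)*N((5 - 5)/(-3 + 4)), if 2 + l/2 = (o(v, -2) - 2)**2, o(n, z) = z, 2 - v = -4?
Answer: 560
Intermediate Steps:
v = 6 (v = 2 - 1*(-4) = 2 + 4 = 6)
N(J) = -1 + 2*J**2 (N(J) = (J**2 + J**2) - 1 = 2*J**2 - 1 = -1 + 2*J**2)
l = 28 (l = -4 + 2*(-2 - 2)**2 = -4 + 2*(-4)**2 = -4 + 2*16 = -4 + 32 = 28)
(-20*l)*N((5 - 5)/(-3 + 4)) = (-20*28)*(-1 + 2*((5 - 5)/(-3 + 4))**2) = -560*(-1 + 2*(0/1)**2) = -560*(-1 + 2*(0*1)**2) = -560*(-1 + 2*0**2) = -560*(-1 + 2*0) = -560*(-1 + 0) = -560*(-1) = 560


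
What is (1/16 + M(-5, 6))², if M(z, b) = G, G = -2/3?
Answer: 841/2304 ≈ 0.36502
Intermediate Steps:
G = -⅔ (G = -2*⅓ = -⅔ ≈ -0.66667)
M(z, b) = -⅔
(1/16 + M(-5, 6))² = (1/16 - ⅔)² = (-29/48)² = 841/2304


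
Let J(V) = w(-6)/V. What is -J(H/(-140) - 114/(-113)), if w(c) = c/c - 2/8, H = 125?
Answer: -2373/367 ≈ -6.4659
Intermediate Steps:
w(c) = ¾ (w(c) = 1 - 2*⅛ = 1 - ¼ = ¾)
J(V) = 3/(4*V)
-J(H/(-140) - 114/(-113)) = -3/(4*(125/(-140) - 114/(-113))) = -3/(4*(125*(-1/140) - 114*(-1/113))) = -3/(4*(-25/28 + 114/113)) = -3/(4*367/3164) = -3*3164/(4*367) = -1*2373/367 = -2373/367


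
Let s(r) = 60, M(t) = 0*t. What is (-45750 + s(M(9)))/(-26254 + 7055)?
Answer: 45690/19199 ≈ 2.3798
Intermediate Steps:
M(t) = 0
(-45750 + s(M(9)))/(-26254 + 7055) = (-45750 + 60)/(-26254 + 7055) = -45690/(-19199) = -45690*(-1/19199) = 45690/19199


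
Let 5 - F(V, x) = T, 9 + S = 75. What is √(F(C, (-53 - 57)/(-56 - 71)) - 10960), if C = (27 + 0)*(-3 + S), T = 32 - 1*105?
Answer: I*√10882 ≈ 104.32*I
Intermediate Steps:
S = 66 (S = -9 + 75 = 66)
T = -73 (T = 32 - 105 = -73)
C = 1701 (C = (27 + 0)*(-3 + 66) = 27*63 = 1701)
F(V, x) = 78 (F(V, x) = 5 - 1*(-73) = 5 + 73 = 78)
√(F(C, (-53 - 57)/(-56 - 71)) - 10960) = √(78 - 10960) = √(-10882) = I*√10882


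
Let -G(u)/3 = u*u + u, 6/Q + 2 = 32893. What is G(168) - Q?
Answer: -2801523822/32891 ≈ -85176.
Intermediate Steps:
Q = 6/32891 (Q = 6/(-2 + 32893) = 6/32891 ≈ 0.00018242)
G(u) = -3*u - 3*u² (G(u) = -3*(u*u + u) = -3*(u² + u) = -3*(u + u²) = -3*u - 3*u²)
G(168) - Q = -3*168*(1 + 168) - 1*6/32891 = -3*168*169 - 6/32891 = -85176 - 6/32891 = -2801523822/32891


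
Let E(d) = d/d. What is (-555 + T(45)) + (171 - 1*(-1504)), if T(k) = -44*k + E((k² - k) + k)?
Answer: -859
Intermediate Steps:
E(d) = 1
T(k) = 1 - 44*k (T(k) = -44*k + 1 = 1 - 44*k)
(-555 + T(45)) + (171 - 1*(-1504)) = (-555 + (1 - 44*45)) + (171 - 1*(-1504)) = (-555 + (1 - 1980)) + (171 + 1504) = (-555 - 1979) + 1675 = -2534 + 1675 = -859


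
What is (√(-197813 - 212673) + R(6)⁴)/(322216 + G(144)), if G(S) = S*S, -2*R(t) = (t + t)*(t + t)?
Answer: 3359232/42869 + I*√410486/342952 ≈ 78.36 + 0.0018682*I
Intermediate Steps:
R(t) = -2*t² (R(t) = -(t + t)*(t + t)/2 = -2*t*2*t/2 = -2*t²)
G(S) = S²
(√(-197813 - 212673) + R(6)⁴)/(322216 + G(144)) = (√(-197813 - 212673) + (-2*6²)⁴)/(322216 + 144²) = (√(-410486) + (-2*36)⁴)/(322216 + 20736) = (I*√410486 + (-72)⁴)/342952 = (I*√410486 + 26873856)*(1/342952) = (26873856 + I*√410486)*(1/342952) = 3359232/42869 + I*√410486/342952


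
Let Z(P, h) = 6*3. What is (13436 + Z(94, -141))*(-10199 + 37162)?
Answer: 362760202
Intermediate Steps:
Z(P, h) = 18
(13436 + Z(94, -141))*(-10199 + 37162) = (13436 + 18)*(-10199 + 37162) = 13454*26963 = 362760202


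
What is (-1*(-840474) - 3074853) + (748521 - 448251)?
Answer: -1934109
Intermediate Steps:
(-1*(-840474) - 3074853) + (748521 - 448251) = (840474 - 3074853) + 300270 = -2234379 + 300270 = -1934109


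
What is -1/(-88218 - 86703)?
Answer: 1/174921 ≈ 5.7169e-6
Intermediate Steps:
-1/(-88218 - 86703) = -1/(-174921) = -1*(-1/174921) = 1/174921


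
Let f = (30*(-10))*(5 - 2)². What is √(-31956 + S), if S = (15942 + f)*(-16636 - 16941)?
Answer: 3*I*√49406510 ≈ 21087.0*I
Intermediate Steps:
f = -2700 (f = -300*3² = -300*9 = -2700)
S = -444626634 (S = (15942 - 2700)*(-16636 - 16941) = 13242*(-33577) = -444626634)
√(-31956 + S) = √(-31956 - 444626634) = √(-444658590) = 3*I*√49406510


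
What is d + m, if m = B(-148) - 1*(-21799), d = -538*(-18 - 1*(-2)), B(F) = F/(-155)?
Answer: 4713233/155 ≈ 30408.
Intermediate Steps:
B(F) = -F/155 (B(F) = F*(-1/155) = -F/155)
d = 8608 (d = -538*(-18 + 2) = -538*(-16) = 8608)
m = 3378993/155 (m = -1/155*(-148) - 1*(-21799) = 148/155 + 21799 = 3378993/155 ≈ 21800.)
d + m = 8608 + 3378993/155 = 4713233/155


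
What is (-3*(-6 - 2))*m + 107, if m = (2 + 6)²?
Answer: 1643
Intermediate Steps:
m = 64 (m = 8² = 64)
(-3*(-6 - 2))*m + 107 = -3*(-6 - 2)*64 + 107 = -3*(-8)*64 + 107 = 24*64 + 107 = 1536 + 107 = 1643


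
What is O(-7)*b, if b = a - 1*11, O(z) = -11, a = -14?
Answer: 275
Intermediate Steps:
b = -25 (b = -14 - 1*11 = -14 - 11 = -25)
O(-7)*b = -11*(-25) = 275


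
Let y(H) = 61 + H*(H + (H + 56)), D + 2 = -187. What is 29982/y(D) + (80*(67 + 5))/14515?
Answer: 157216434/176847857 ≈ 0.88899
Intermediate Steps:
D = -189 (D = -2 - 187 = -189)
y(H) = 61 + H*(56 + 2*H) (y(H) = 61 + H*(H + (56 + H)) = 61 + H*(56 + 2*H))
29982/y(D) + (80*(67 + 5))/14515 = 29982/(61 + 2*(-189)² + 56*(-189)) + (80*(67 + 5))/14515 = 29982/(61 + 2*35721 - 10584) + (80*72)*(1/14515) = 29982/(61 + 71442 - 10584) + 5760*(1/14515) = 29982/60919 + 1152/2903 = 157216434/176847857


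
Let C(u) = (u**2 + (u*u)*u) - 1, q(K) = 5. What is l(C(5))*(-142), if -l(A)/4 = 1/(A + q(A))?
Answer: 284/77 ≈ 3.6883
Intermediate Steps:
C(u) = -1 + u**2 + u**3 (C(u) = (u**2 + u**2*u) - 1 = (u**2 + u**3) - 1 = -1 + u**2 + u**3)
l(A) = -4/(5 + A) (l(A) = -4/(A + 5) = -4/(5 + A))
l(C(5))*(-142) = -4/(5 + (-1 + 5**2 + 5**3))*(-142) = -4/(5 + (-1 + 25 + 125))*(-142) = -4/(5 + 149)*(-142) = -4/154*(-142) = -4*1/154*(-142) = -2/77*(-142) = 284/77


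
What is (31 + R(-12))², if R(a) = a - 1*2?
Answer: 289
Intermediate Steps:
R(a) = -2 + a (R(a) = a - 2 = -2 + a)
(31 + R(-12))² = (31 + (-2 - 12))² = (31 - 14)² = 17² = 289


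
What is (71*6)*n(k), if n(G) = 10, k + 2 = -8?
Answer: 4260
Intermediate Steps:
k = -10 (k = -2 - 8 = -10)
(71*6)*n(k) = (71*6)*10 = 426*10 = 4260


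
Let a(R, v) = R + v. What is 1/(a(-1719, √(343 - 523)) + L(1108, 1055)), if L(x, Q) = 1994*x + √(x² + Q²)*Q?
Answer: 1/(2207633 + 1055*√2340689 + 6*I*√5) ≈ 2.6166e-7 - 9.0e-13*I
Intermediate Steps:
L(x, Q) = 1994*x + Q*√(Q² + x²) (L(x, Q) = 1994*x + √(Q² + x²)*Q = 1994*x + Q*√(Q² + x²))
1/(a(-1719, √(343 - 523)) + L(1108, 1055)) = 1/((-1719 + √(343 - 523)) + (1994*1108 + 1055*√(1055² + 1108²))) = 1/((-1719 + √(-180)) + (2209352 + 1055*√(1113025 + 1227664))) = 1/((-1719 + 6*I*√5) + (2209352 + 1055*√2340689)) = 1/(2207633 + 1055*√2340689 + 6*I*√5)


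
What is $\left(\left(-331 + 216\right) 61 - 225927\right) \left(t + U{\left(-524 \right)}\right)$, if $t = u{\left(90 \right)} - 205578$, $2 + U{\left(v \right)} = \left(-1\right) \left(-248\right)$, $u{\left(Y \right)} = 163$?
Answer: $47792477198$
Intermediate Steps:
$U{\left(v \right)} = 246$ ($U{\left(v \right)} = -2 - -248 = -2 + 248 = 246$)
$t = -205415$ ($t = 163 - 205578 = -205415$)
$\left(\left(-331 + 216\right) 61 - 225927\right) \left(t + U{\left(-524 \right)}\right) = \left(\left(-331 + 216\right) 61 - 225927\right) \left(-205415 + 246\right) = \left(\left(-115\right) 61 - 225927\right) \left(-205169\right) = \left(-7015 - 225927\right) \left(-205169\right) = \left(-232942\right) \left(-205169\right) = 47792477198$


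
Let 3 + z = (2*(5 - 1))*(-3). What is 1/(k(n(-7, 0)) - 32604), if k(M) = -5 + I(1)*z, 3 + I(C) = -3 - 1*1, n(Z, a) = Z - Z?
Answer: -1/32420 ≈ -3.0845e-5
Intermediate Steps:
n(Z, a) = 0
I(C) = -7 (I(C) = -3 + (-3 - 1*1) = -3 + (-3 - 1) = -3 - 4 = -7)
z = -27 (z = -3 + (2*(5 - 1))*(-3) = -3 + (2*4)*(-3) = -3 + 8*(-3) = -3 - 24 = -27)
k(M) = 184 (k(M) = -5 - 7*(-27) = -5 + 189 = 184)
1/(k(n(-7, 0)) - 32604) = 1/(184 - 32604) = 1/(-32420) = -1/32420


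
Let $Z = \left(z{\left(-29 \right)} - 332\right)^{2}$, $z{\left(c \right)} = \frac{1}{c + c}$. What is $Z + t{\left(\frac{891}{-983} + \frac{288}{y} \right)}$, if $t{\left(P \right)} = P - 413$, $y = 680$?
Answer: $\frac{30868650491627}{281079020} \approx 1.0982 \cdot 10^{5}$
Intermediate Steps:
$z{\left(c \right)} = \frac{1}{2 c}$
$t{\left(P \right)} = -413 + P$
$Z = \frac{370832049}{3364}$ ($Z = \left(\frac{1}{2 \left(-29\right)} - 332\right)^{2} = \left(\frac{1}{2} \left(- \frac{1}{29}\right) - 332\right)^{2} = \left(- \frac{1}{58} - 332\right)^{2} = \left(- \frac{19257}{58}\right)^{2} = \frac{370832049}{3364} \approx 1.1024 \cdot 10^{5}$)
$Z + t{\left(\frac{891}{-983} + \frac{288}{y} \right)} = \frac{370832049}{3364} + \left(-413 + \left(\frac{891}{-983} + \frac{288}{680}\right)\right) = \frac{370832049}{3364} + \left(-413 + \left(891 \left(- \frac{1}{983}\right) + 288 \cdot \frac{1}{680}\right)\right) = \frac{370832049}{3364} + \left(-413 + \left(- \frac{891}{983} + \frac{36}{85}\right)\right) = \frac{370832049}{3364} - \frac{34548562}{83555} = \frac{30868650491627}{281079020}$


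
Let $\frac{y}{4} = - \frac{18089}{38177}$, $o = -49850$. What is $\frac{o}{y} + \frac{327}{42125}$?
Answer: $\frac{40084549495831}{1523998250} \approx 26302.0$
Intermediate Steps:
$y = - \frac{72356}{38177}$ ($y = 4 \left(- \frac{18089}{38177}\right) = - \frac{72356}{38177} \approx -1.8953$)
$\frac{o}{y} + \frac{327}{42125} = - \frac{49850}{- \frac{72356}{38177}} + \frac{327}{42125} = \left(-49850\right) \left(- \frac{38177}{72356}\right) + 327 \cdot \frac{1}{42125} = \frac{951561725}{36178} + \frac{327}{42125} = \frac{40084549495831}{1523998250}$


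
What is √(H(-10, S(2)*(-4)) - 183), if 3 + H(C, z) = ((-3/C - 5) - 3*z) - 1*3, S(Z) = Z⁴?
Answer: I*√170/10 ≈ 1.3038*I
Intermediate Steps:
H(C, z) = -11 - 3*z - 3/C (H(C, z) = -3 + (((-3/C - 5) - 3*z) - 1*3) = -3 + (((-5 - 3/C) - 3*z) - 3) = -3 + ((-5 - 3*z - 3/C) - 3) = -3 + (-8 - 3*z - 3/C) = -11 - 3*z - 3/C)
√(H(-10, S(2)*(-4)) - 183) = √((-11 - 3*2⁴*(-4) - 3/(-10)) - 183) = √((-11 - 48*(-4) - 3*(-⅒)) - 183) = √((-11 - 3*(-64) + 3/10) - 183) = √((-11 + 192 + 3/10) - 183) = √(1813/10 - 183) = √(-17/10) = I*√170/10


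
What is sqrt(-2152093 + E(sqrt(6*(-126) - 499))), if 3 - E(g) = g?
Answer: sqrt(-2152090 - I*sqrt(1255)) ≈ 0.01 - 1467.0*I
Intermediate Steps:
E(g) = 3 - g
sqrt(-2152093 + E(sqrt(6*(-126) - 499))) = sqrt(-2152093 + (3 - sqrt(6*(-126) - 499))) = sqrt(-2152093 + (3 - sqrt(-756 - 499))) = sqrt(-2152093 + (3 - sqrt(-1255))) = sqrt(-2152093 + (3 - I*sqrt(1255))) = sqrt(-2152090 - I*sqrt(1255))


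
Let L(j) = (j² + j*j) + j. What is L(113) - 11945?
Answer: 13706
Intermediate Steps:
L(j) = j + 2*j² (L(j) = (j² + j²) + j = 2*j² + j = j + 2*j²)
L(113) - 11945 = 113*(1 + 2*113) - 11945 = 113*(1 + 226) - 11945 = 113*227 - 11945 = 25651 - 11945 = 13706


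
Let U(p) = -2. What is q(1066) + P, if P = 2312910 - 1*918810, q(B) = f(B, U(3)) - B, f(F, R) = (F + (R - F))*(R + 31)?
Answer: 1392976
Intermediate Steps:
f(F, R) = R*(31 + R)
q(B) = -58 - B (q(B) = -2*(31 - 2) - B = -2*29 - B = -58 - B)
P = 1394100 (P = 2312910 - 918810 = 1394100)
q(1066) + P = (-58 - 1*1066) + 1394100 = (-58 - 1066) + 1394100 = -1124 + 1394100 = 1392976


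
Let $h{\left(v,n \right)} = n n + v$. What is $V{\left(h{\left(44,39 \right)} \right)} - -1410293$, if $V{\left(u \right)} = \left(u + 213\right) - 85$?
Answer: $1411986$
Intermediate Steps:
$h{\left(v,n \right)} = v + n^{2}$ ($h{\left(v,n \right)} = n^{2} + v = v + n^{2}$)
$V{\left(u \right)} = 128 + u$ ($V{\left(u \right)} = \left(213 + u\right) - 85 = 128 + u$)
$V{\left(h{\left(44,39 \right)} \right)} - -1410293 = \left(128 + \left(44 + 39^{2}\right)\right) - -1410293 = \left(128 + \left(44 + 1521\right)\right) + 1410293 = \left(128 + 1565\right) + 1410293 = 1693 + 1410293 = 1411986$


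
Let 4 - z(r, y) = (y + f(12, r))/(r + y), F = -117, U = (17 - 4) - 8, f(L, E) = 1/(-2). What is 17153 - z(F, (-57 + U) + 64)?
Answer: 3601267/210 ≈ 17149.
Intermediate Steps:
f(L, E) = -½
U = 5 (U = 13 - 8 = 5)
z(r, y) = 4 - (-½ + y)/(r + y) (z(r, y) = 4 - (y - ½)/(r + y) = 4 - (-½ + y)/(r + y))
17153 - z(F, (-57 + U) + 64) = 17153 - (½ + 3*((-57 + 5) + 64) + 4*(-117))/(-117 + ((-57 + 5) + 64)) = 17153 - (½ + 3*(-52 + 64) - 468)/(-117 + (-52 + 64)) = 17153 - (½ + 3*12 - 468)/(-117 + 12) = 17153 - (½ + 36 - 468)/(-105) = 17153 - (-1)*(-863)/(105*2) = 17153 - 1*863/210 = 17153 - 863/210 = 3601267/210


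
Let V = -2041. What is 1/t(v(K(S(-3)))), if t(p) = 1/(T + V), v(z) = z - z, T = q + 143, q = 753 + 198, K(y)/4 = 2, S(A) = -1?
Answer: -947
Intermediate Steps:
K(y) = 8 (K(y) = 4*2 = 8)
q = 951
T = 1094 (T = 951 + 143 = 1094)
v(z) = 0
t(p) = -1/947 (t(p) = 1/(1094 - 2041) = 1/(-947) = -1/947)
1/t(v(K(S(-3)))) = 1/(-1/947) = -947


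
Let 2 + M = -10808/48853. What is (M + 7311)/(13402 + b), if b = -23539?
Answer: -467963/649047 ≈ -0.72100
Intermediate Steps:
M = -15502/6979 (M = -2 - 10808/48853 = -2 - 10808*1/48853 = -2 - 1544/6979 = -15502/6979 ≈ -2.2212)
(M + 7311)/(13402 + b) = (-15502/6979 + 7311)/(13402 - 23539) = (51007967/6979)/(-10137) = (51007967/6979)*(-1/10137) = -467963/649047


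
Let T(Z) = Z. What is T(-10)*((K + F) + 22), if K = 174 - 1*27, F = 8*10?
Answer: -2490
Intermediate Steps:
F = 80
K = 147 (K = 174 - 27 = 147)
T(-10)*((K + F) + 22) = -10*((147 + 80) + 22) = -10*(227 + 22) = -10*249 = -2490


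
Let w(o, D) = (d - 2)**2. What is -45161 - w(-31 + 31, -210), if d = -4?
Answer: -45197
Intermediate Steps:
w(o, D) = 36 (w(o, D) = (-4 - 2)**2 = (-6)**2 = 36)
-45161 - w(-31 + 31, -210) = -45161 - 1*36 = -45161 - 36 = -45197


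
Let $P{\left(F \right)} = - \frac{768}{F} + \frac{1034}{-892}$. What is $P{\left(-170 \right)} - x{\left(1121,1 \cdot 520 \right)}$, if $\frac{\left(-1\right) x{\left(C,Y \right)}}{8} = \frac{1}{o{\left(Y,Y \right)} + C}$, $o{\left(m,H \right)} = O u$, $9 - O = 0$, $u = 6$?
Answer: $\frac{29980621}{8908850} \approx 3.3653$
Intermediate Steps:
$O = 9$ ($O = 9 - 0 = 9 + 0 = 9$)
$P{\left(F \right)} = - \frac{517}{446} - \frac{768}{F}$ ($P{\left(F \right)} = - \frac{768}{F} + 1034 \left(- \frac{1}{892}\right) = - \frac{768}{F} - \frac{517}{446} = - \frac{517}{446} - \frac{768}{F}$)
$o{\left(m,H \right)} = 54$ ($o{\left(m,H \right)} = 9 \cdot 6 = 54$)
$x{\left(C,Y \right)} = - \frac{8}{54 + C}$
$P{\left(-170 \right)} - x{\left(1121,1 \cdot 520 \right)} = \left(- \frac{517}{446} - \frac{768}{-170}\right) - - \frac{8}{54 + 1121} = \left(- \frac{517}{446} - - \frac{384}{85}\right) - - \frac{8}{1175} = \left(- \frac{517}{446} + \frac{384}{85}\right) - \left(-8\right) \frac{1}{1175} = \frac{127319}{37910} - - \frac{8}{1175} = \frac{127319}{37910} + \frac{8}{1175} = \frac{29980621}{8908850}$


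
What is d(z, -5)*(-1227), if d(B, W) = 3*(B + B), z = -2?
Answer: 14724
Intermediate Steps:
d(B, W) = 6*B (d(B, W) = 3*(2*B) = 6*B)
d(z, -5)*(-1227) = (6*(-2))*(-1227) = -12*(-1227) = 14724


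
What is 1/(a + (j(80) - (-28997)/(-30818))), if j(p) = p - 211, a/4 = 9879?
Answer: 30818/1213737933 ≈ 2.5391e-5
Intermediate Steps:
a = 39516 (a = 4*9879 = 39516)
j(p) = -211 + p
1/(a + (j(80) - (-28997)/(-30818))) = 1/(39516 + ((-211 + 80) - (-28997)/(-30818))) = 1/(39516 + (-131 - (-28997)*(-1)/30818)) = 1/(39516 + (-131 - 1*28997/30818)) = 1/(39516 + (-131 - 28997/30818)) = 1/(39516 - 4066155/30818) = 1/(1213737933/30818) = 30818/1213737933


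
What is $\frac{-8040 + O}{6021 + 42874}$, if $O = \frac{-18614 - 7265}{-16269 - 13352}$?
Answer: $- \frac{238126961}{1448318795} \approx -0.16442$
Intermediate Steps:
$O = \frac{25879}{29621}$ ($O = - \frac{25879}{-16269 - 13352} = - \frac{25879}{-29621} = \left(-25879\right) \left(- \frac{1}{29621}\right) = \frac{25879}{29621} \approx 0.87367$)
$\frac{-8040 + O}{6021 + 42874} = \frac{-8040 + \frac{25879}{29621}}{6021 + 42874} = - \frac{238126961}{29621 \cdot 48895} = \left(- \frac{238126961}{29621}\right) \frac{1}{48895} = - \frac{238126961}{1448318795}$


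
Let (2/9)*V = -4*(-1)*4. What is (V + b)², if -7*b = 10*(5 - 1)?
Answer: 215296/49 ≈ 4393.8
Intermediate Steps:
b = -40/7 (b = -10*(5 - 1)/7 = -10*4/7 = -⅐*40 = -40/7 ≈ -5.7143)
V = 72 (V = 9*(-4*(-1)*4)/2 = 9*(4*4)/2 = (9/2)*16 = 72)
(V + b)² = (72 - 40/7)² = (464/7)² = 215296/49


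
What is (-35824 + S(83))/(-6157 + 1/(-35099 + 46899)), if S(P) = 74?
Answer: 421850000/72652599 ≈ 5.8064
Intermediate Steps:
(-35824 + S(83))/(-6157 + 1/(-35099 + 46899)) = (-35824 + 74)/(-6157 + 1/(-35099 + 46899)) = -35750/(-6157 + 1/11800) = -35750/(-72652599/11800) = -35750*(-11800/72652599) = 421850000/72652599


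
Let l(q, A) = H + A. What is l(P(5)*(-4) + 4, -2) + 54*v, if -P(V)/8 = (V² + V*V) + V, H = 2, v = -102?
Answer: -5508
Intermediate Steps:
P(V) = -16*V² - 8*V (P(V) = -8*((V² + V*V) + V) = -8*((V² + V²) + V) = -8*(2*V² + V) = -8*(V + 2*V²) = -16*V² - 8*V)
l(q, A) = 2 + A
l(P(5)*(-4) + 4, -2) + 54*v = (2 - 2) + 54*(-102) = 0 - 5508 = -5508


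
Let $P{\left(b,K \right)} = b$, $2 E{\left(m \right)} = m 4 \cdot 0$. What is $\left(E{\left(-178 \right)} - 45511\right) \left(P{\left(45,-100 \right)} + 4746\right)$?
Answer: $-218043201$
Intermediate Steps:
$E{\left(m \right)} = 0$ ($E{\left(m \right)} = \frac{m 4 \cdot 0}{2} = \frac{4 m 0}{2} = \frac{1}{2} \cdot 0 = 0$)
$\left(E{\left(-178 \right)} - 45511\right) \left(P{\left(45,-100 \right)} + 4746\right) = \left(0 - 45511\right) \left(45 + 4746\right) = \left(-45511\right) 4791 = -218043201$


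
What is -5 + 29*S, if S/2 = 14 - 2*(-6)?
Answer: 1503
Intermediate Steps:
S = 52 (S = 2*(14 - 2*(-6)) = 2*(14 - 1*(-12)) = 2*(14 + 12) = 2*26 = 52)
-5 + 29*S = -5 + 29*52 = -5 + 1508 = 1503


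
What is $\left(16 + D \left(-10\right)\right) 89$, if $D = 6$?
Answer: $-3916$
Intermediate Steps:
$\left(16 + D \left(-10\right)\right) 89 = \left(16 + 6 \left(-10\right)\right) 89 = \left(16 - 60\right) 89 = \left(-44\right) 89 = -3916$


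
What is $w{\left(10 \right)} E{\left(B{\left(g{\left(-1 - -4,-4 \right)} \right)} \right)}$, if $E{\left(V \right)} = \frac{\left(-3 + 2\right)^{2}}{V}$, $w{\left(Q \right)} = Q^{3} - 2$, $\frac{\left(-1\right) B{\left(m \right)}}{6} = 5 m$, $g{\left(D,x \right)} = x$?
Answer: $\frac{499}{60} \approx 8.3167$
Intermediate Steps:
$B{\left(m \right)} = - 30 m$ ($B{\left(m \right)} = - 6 \cdot 5 m = - 30 m$)
$w{\left(Q \right)} = -2 + Q^{3}$
$E{\left(V \right)} = \frac{1}{V}$ ($E{\left(V \right)} = \frac{\left(-1\right)^{2}}{V} = 1 \frac{1}{V} = \frac{1}{V}$)
$w{\left(10 \right)} E{\left(B{\left(g{\left(-1 - -4,-4 \right)} \right)} \right)} = \frac{-2 + 10^{3}}{\left(-30\right) \left(-4\right)} = \frac{-2 + 1000}{120} = 998 \cdot \frac{1}{120} = \frac{499}{60}$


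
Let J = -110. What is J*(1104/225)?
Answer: -8096/15 ≈ -539.73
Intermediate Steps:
J*(1104/225) = -121440/225 = -110*368/75 = -8096/15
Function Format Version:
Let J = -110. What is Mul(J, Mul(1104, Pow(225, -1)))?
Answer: Rational(-8096, 15) ≈ -539.73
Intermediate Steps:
Mul(J, Mul(1104, Pow(225, -1))) = Mul(-110, Mul(1104, Pow(225, -1))) = Mul(-110, Mul(1104, Rational(1, 225))) = Mul(-110, Rational(368, 75)) = Rational(-8096, 15)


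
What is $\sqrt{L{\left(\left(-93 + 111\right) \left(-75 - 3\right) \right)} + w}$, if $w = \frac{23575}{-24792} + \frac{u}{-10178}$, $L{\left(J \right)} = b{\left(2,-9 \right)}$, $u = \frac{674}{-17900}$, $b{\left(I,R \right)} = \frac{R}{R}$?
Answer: $\frac{\sqrt{156489733718227517538}}{56459503380} \approx 0.22157$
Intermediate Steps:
$b{\left(I,R \right)} = 1$
$u = - \frac{337}{8950}$ ($u = 674 \left(- \frac{1}{17900}\right) = - \frac{337}{8950} \approx -0.037654$)
$L{\left(J \right)} = 1$
$w = - \frac{536877869399}{564595033800}$ ($w = \frac{23575}{-24792} - \frac{337}{8950 \left(-10178\right)} = 23575 \left(- \frac{1}{24792}\right) - - \frac{337}{91093100} = - \frac{23575}{24792} + \frac{337}{91093100} = - \frac{536877869399}{564595033800} \approx -0.95091$)
$\sqrt{L{\left(\left(-93 + 111\right) \left(-75 - 3\right) \right)} + w} = \sqrt{1 - \frac{536877869399}{564595033800}} = \sqrt{\frac{27717164401}{564595033800}} = \frac{\sqrt{156489733718227517538}}{56459503380}$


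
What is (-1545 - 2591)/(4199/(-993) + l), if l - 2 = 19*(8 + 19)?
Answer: -1026762/126799 ≈ -8.0975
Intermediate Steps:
l = 515 (l = 2 + 19*(8 + 19) = 2 + 19*27 = 2 + 513 = 515)
(-1545 - 2591)/(4199/(-993) + l) = (-1545 - 2591)/(4199/(-993) + 515) = -4136/(4199*(-1/993) + 515) = -4136/(-4199/993 + 515) = -4136/507196/993 = -4136*993/507196 = -1026762/126799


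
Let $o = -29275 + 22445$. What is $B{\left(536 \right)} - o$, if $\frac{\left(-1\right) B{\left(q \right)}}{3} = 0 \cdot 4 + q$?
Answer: $5222$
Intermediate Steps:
$B{\left(q \right)} = - 3 q$ ($B{\left(q \right)} = - 3 \left(0 \cdot 4 + q\right) = - 3 \left(0 + q\right) = - 3 q$)
$o = -6830$
$B{\left(536 \right)} - o = \left(-3\right) 536 - -6830 = -1608 + 6830 = 5222$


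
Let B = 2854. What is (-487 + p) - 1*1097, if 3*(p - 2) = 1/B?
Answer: -13545083/8562 ≈ -1582.0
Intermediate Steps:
p = 17125/8562 (p = 2 + (⅓)/2854 = 2 + (⅓)*(1/2854) = 2 + 1/8562 = 17125/8562 ≈ 2.0001)
(-487 + p) - 1*1097 = (-487 + 17125/8562) - 1*1097 = -4152569/8562 - 1097 = -13545083/8562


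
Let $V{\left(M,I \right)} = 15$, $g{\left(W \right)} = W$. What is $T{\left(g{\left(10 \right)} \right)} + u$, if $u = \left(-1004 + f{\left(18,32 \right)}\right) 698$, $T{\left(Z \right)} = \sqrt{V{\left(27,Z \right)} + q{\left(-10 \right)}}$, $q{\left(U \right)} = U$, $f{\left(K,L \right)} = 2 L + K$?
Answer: $-643556 + \sqrt{5} \approx -6.4355 \cdot 10^{5}$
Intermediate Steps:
$f{\left(K,L \right)} = K + 2 L$
$T{\left(Z \right)} = \sqrt{5}$ ($T{\left(Z \right)} = \sqrt{15 - 10} = \sqrt{5}$)
$u = -643556$ ($u = \left(-1004 + \left(18 + 2 \cdot 32\right)\right) 698 = \left(-1004 + \left(18 + 64\right)\right) 698 = \left(-1004 + 82\right) 698 = \left(-922\right) 698 = -643556$)
$T{\left(g{\left(10 \right)} \right)} + u = \sqrt{5} - 643556 = -643556 + \sqrt{5}$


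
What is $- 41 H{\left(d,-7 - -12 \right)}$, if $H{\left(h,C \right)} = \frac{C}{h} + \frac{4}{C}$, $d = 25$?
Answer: $-41$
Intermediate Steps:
$H{\left(h,C \right)} = \frac{4}{C} + \frac{C}{h}$
$- 41 H{\left(d,-7 - -12 \right)} = - 41 \left(\frac{4}{-7 - -12} + \frac{-7 - -12}{25}\right) = - 41 \left(\frac{4}{-7 + 12} + \left(-7 + 12\right) \frac{1}{25}\right) = - 41 \left(\frac{4}{5} + 5 \cdot \frac{1}{25}\right) = - 41 \left(4 \cdot \frac{1}{5} + \frac{1}{5}\right) = - 41 \left(\frac{4}{5} + \frac{1}{5}\right) = \left(-41\right) 1 = -41$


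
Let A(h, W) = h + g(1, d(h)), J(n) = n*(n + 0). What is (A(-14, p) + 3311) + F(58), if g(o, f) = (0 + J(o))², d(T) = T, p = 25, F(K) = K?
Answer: 3356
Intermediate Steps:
J(n) = n² (J(n) = n*n = n²)
g(o, f) = o⁴ (g(o, f) = (0 + o²)² = (o²)² = o⁴)
A(h, W) = 1 + h (A(h, W) = h + 1⁴ = h + 1 = 1 + h)
(A(-14, p) + 3311) + F(58) = ((1 - 14) + 3311) + 58 = (-13 + 3311) + 58 = 3298 + 58 = 3356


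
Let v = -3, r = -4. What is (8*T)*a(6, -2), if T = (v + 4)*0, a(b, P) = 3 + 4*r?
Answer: 0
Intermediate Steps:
a(b, P) = -13 (a(b, P) = 3 + 4*(-4) = 3 - 16 = -13)
T = 0 (T = (-3 + 4)*0 = 1*0 = 0)
(8*T)*a(6, -2) = (8*0)*(-13) = 0*(-13) = 0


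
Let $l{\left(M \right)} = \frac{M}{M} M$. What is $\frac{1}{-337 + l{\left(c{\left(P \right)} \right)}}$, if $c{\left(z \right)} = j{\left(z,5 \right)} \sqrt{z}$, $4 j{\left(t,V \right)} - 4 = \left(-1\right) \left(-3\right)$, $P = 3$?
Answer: $- \frac{5392}{1816957} - \frac{28 \sqrt{3}}{1816957} \approx -0.0029943$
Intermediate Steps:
$j{\left(t,V \right)} = \frac{7}{4}$ ($j{\left(t,V \right)} = 1 + \frac{\left(-1\right) \left(-3\right)}{4} = 1 + \frac{1}{4} \cdot 3 = 1 + \frac{3}{4} = \frac{7}{4}$)
$c{\left(z \right)} = \frac{7 \sqrt{z}}{4}$
$l{\left(M \right)} = M$ ($l{\left(M \right)} = 1 M = M$)
$\frac{1}{-337 + l{\left(c{\left(P \right)} \right)}} = \frac{1}{-337 + \frac{7 \sqrt{3}}{4}}$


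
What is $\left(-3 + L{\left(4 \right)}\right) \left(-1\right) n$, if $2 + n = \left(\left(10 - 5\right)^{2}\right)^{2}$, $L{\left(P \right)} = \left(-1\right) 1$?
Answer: $2492$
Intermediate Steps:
$L{\left(P \right)} = -1$
$n = 623$ ($n = -2 + \left(\left(10 - 5\right)^{2}\right)^{2} = -2 + \left(5^{2}\right)^{2} = -2 + 25^{2} = -2 + 625 = 623$)
$\left(-3 + L{\left(4 \right)}\right) \left(-1\right) n = \left(-3 - 1\right) \left(-1\right) 623 = \left(-4\right) \left(-1\right) 623 = 4 \cdot 623 = 2492$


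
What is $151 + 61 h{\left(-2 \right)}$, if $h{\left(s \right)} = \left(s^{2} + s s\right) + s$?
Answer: $517$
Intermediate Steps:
$h{\left(s \right)} = s + 2 s^{2}$ ($h{\left(s \right)} = \left(s^{2} + s^{2}\right) + s = 2 s^{2} + s = s + 2 s^{2}$)
$151 + 61 h{\left(-2 \right)} = 151 + 61 \left(- 2 \left(1 + 2 \left(-2\right)\right)\right) = 151 + 61 \left(- 2 \left(1 - 4\right)\right) = 151 + 61 \left(\left(-2\right) \left(-3\right)\right) = 151 + 61 \cdot 6 = 151 + 366 = 517$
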